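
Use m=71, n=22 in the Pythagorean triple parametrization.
(4557, 3124, 5525)

Euclid's formula: a = m² - n², b = 2mn, c = m² + n²
m = 71, n = 22
a = 71² - 22² = 5041 - 484 = 4557
b = 2 × 71 × 22 = 3124
c = 71² + 22² = 5041 + 484 = 5525
Verification: 4557² + 3124² = 20766249 + 9759376 = 30525625 = 5525² ✓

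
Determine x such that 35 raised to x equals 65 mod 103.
35

Baby-step giant-step with step n = ⌈√103⌉ = 11.
Baby steps 35^j mod 103 (j:value) for j=0..10: 0:1, 1:35, 2:92, 3:27, 4:18, 5:12, 6:8, 7:74, 8:15, 9:10, 10:41.
Giant-step multiplier: 35^(-11) ≡ 35^(102-11) = 35^91 ≡ 44 (mod 103).
Giant steps γ_i = 65·44^i mod 103: γ_0=65, γ_1=79, γ_2=77, γ_3=92 (in table at j=2).
x = i·n + j = 3·11 + 2 = 35.
Check: 35^35 ≡ 65 (mod 103).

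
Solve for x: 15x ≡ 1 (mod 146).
39

gcd(15, 146) = 1, so the inverse exists.
Extended Euclidean algorithm on (146, 15):
146 = 9 × 15 + 11  ⟹  11 = (1)·146 + (-9)·15
15 = 1 × 11 + 4  ⟹  4 = (-1)·146 + (10)·15
11 = 2 × 4 + 3  ⟹  3 = (3)·146 + (-29)·15
4 = 1 × 3 + 1  ⟹  1 = (-4)·146 + (39)·15
So (39)·15 ≡ 1 (mod 146), i.e. 15^(-1) ≡ 39 (mod 146).
Check: 15 × 39 = 585 ≡ 1 (mod 146)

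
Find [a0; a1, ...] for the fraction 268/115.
[2; 3, 38]

Euclidean algorithm steps:
268 = 2 × 115 + 38
115 = 3 × 38 + 1
38 = 38 × 1 + 0
Continued fraction: [2; 3, 38]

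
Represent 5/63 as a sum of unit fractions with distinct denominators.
1/13 + 1/410 + 1/335790

Greedy algorithm:
5/63: ceiling(63/5) = 13, use 1/13
2/819: ceiling(819/2) = 410, use 1/410
1/335790: ceiling(335790/1) = 335790, use 1/335790
Result: 5/63 = 1/13 + 1/410 + 1/335790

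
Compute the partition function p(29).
4565

p(n) counts ways to write n as a sum of positive integers (order ignored).
Euler's pentagonal recurrence: p(k) = p(k-1) + p(k-2) - p(k-5) - p(k-7) + p(k-12) + p(k-15) - ... (offsets j(3j∓1)/2, signs ++--, p(0)=1, p(<0)=0).
DP table for k = 0..28: p(0)=1, p(1)=1, p(2)=2, p(3)=3, p(4)=5, p(5)=7, p(6)=11, p(7)=15, p(8)=22, p(9)=30, p(10)=42, p(11)=56, p(12)=77, p(13)=101, p(14)=135, p(15)=176, p(16)=231, p(17)=297, p(18)=385, p(19)=490, p(20)=627, p(21)=792, p(22)=1002, p(23)=1255, p(24)=1575, p(25)=1958, p(26)=2436, p(27)=3010, p(28)=3718.
Final step: p(29) = p(28) + p(27) - p(24) - p(22) + p(17) + p(14) - p(7) - p(3)
= 3718 + 3010 - 1575 - 1002 + 297 + 135 - 15 - 3
= 4565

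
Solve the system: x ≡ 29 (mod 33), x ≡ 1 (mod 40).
161

Using Chinese Remainder Theorem:
M = 33 × 40 = 1320
M1 = 40, M2 = 33
y1 = 40^(-1) mod 33 = 19
y2 = 33^(-1) mod 40 = 17
x = (29×40×19 + 1×33×17) mod 1320 = 161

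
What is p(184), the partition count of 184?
980462880430

p(n) counts ways to write n as a sum of positive integers (order ignored).
Euler's pentagonal recurrence: p(k) = p(k-1) + p(k-2) - p(k-5) - p(k-7) + p(k-12) + p(k-15) - ... (offsets j(3j∓1)/2, signs ++--, p(0)=1, p(<0)=0).
DP table for k = 0..183: p(0)=1, p(1)=1, p(2)=2, p(3)=3, p(4)=5, p(5)=7, p(6)=11, p(7)=15, p(8)=22, p(9)=30, p(10)=42, p(11)=56, p(12)=77, p(13)=101, p(14)=135, p(15)=176, p(16)=231, p(17)=297, p(18)=385, p(19)=490, p(20)=627, p(21)=792, p(22)=1002, p(23)=1255, p(24)=1575, p(25)=1958, p(26)=2436, p(27)=3010, p(28)=3718, p(29)=4565, p(30)=5604, p(31)=6842, p(32)=8349, p(33)=10143, p(34)=12310, p(35)=14883, p(36)=17977, p(37)=21637, p(38)=26015, p(39)=31185, p(40)=37338, p(41)=44583, p(42)=53174, p(43)=63261, p(44)=75175, p(45)=89134, p(46)=105558, p(47)=124754, p(48)=147273, p(49)=173525, p(50)=204226, p(51)=239943, p(52)=281589, p(53)=329931, p(54)=386155, p(55)=451276, p(56)=526823, p(57)=614154, p(58)=715220, p(59)=831820, p(60)=966467, p(61)=1121505, p(62)=1300156, p(63)=1505499, p(64)=1741630, p(65)=2012558, p(66)=2323520, p(67)=2679689, p(68)=3087735, p(69)=3554345, p(70)=4087968, p(71)=4697205, p(72)=5392783, p(73)=6185689, p(74)=7089500, p(75)=8118264, p(76)=9289091, p(77)=10619863, p(78)=12132164, p(79)=13848650, p(80)=15796476, p(81)=18004327, p(82)=20506255, p(83)=23338469, p(84)=26543660, p(85)=30167357, p(86)=34262962, p(87)=38887673, p(88)=44108109, p(89)=49995925, p(90)=56634173, p(91)=64112359, p(92)=72533807, p(93)=82010177, p(94)=92669720, p(95)=104651419, p(96)=118114304, p(97)=133230930, p(98)=150198136, p(99)=169229875, p(100)=190569292, p(101)=214481126, p(102)=241265379, p(103)=271248950, p(104)=304801365, p(105)=342325709, p(106)=384276336, p(107)=431149389, p(108)=483502844, p(109)=541946240, p(110)=607163746, p(111)=679903203, p(112)=761002156, p(113)=851376628, p(114)=952050665, p(115)=1064144451, p(116)=1188908248, p(117)=1327710076, p(118)=1482074143, p(119)=1653668665, p(120)=1844349560, p(121)=2056148051, p(122)=2291320912, p(123)=2552338241, p(124)=2841940500, p(125)=3163127352, p(126)=3519222692, p(127)=3913864295, p(128)=4351078600, p(129)=4835271870, p(130)=5371315400, p(131)=5964539504, p(132)=6620830889, p(133)=7346629512, p(134)=8149040695, p(135)=9035836076, p(136)=10015581680, p(137)=11097645016, p(138)=12292341831, p(139)=13610949895, p(140)=15065878135, p(141)=16670689208, p(142)=18440293320, p(143)=20390982757, p(144)=22540654445, p(145)=24908858009, p(146)=27517052599, p(147)=30388671978, p(148)=33549419497, p(149)=37027355200, p(150)=40853235313, p(151)=45060624582, p(152)=49686288421, p(153)=54770336324, p(154)=60356673280, p(155)=66493182097, p(156)=73232243759, p(157)=80630964769, p(158)=88751778802, p(159)=97662728555, p(160)=107438159466, p(161)=118159068427, p(162)=129913904637, p(163)=142798995930, p(164)=156919475295, p(165)=172389800255, p(166)=189334822579, p(167)=207890420102, p(168)=228204732751, p(169)=250438925115, p(170)=274768617130, p(171)=301384802048, p(172)=330495499613, p(173)=362326859895, p(174)=397125074750, p(175)=435157697830, p(176)=476715857290, p(177)=522115831195, p(178)=571701605655, p(179)=625846753120, p(180)=684957390936, p(181)=749474411781, p(182)=819876908323, p(183)=896684817527.
Final step: p(184) = p(183) + p(182) - p(179) - p(177) + p(172) + p(169) - p(162) - p(158) + p(149) + p(144) - p(133) - p(127) + p(114) + p(107) - p(92) - p(84) + p(67) + p(58) - p(39) - p(29) + p(8)
= 896684817527 + 819876908323 - 625846753120 - 522115831195 + 330495499613 + 250438925115 - 129913904637 - 88751778802 + 37027355200 + 22540654445 - 7346629512 - 3913864295 + 952050665 + 431149389 - 72533807 - 26543660 + 2679689 + 715220 - 31185 - 4565 + 22
= 980462880430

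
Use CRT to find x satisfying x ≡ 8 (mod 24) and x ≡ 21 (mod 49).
560

Using Chinese Remainder Theorem:
M = 24 × 49 = 1176
M1 = 49, M2 = 24
y1 = 49^(-1) mod 24 = 1
y2 = 24^(-1) mod 49 = 47
x = (8×49×1 + 21×24×47) mod 1176 = 560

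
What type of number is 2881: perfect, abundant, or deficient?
deficient

Proper divisors of 2881: sum = 1 + 43 + 67 = 111
Since 111 < 2881, 2881 is deficient.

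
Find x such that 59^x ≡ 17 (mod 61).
17

Baby-step giant-step with step n = ⌈√61⌉ = 8.
Baby steps 59^j mod 61 (j:value) for j=0..7: 0:1, 1:59, 2:4, 3:53, 4:16, 5:29, 6:3, 7:55.
Giant-step multiplier: 59^(-8) ≡ 59^(60-8) = 59^52 ≡ 56 (mod 61).
Giant steps γ_i = 17·56^i mod 61: γ_0=17, γ_1=37, γ_2=59 (in table at j=1).
x = i·n + j = 2·8 + 1 = 17.
Check: 59^17 ≡ 17 (mod 61).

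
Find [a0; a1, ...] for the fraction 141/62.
[2; 3, 1, 1, 1, 5]

Euclidean algorithm steps:
141 = 2 × 62 + 17
62 = 3 × 17 + 11
17 = 1 × 11 + 6
11 = 1 × 6 + 5
6 = 1 × 5 + 1
5 = 5 × 1 + 0
Continued fraction: [2; 3, 1, 1, 1, 5]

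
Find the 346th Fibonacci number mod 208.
55

Matrix identity: Q^n = [[F_(n+1), F_n], [F_n, F_(n-1)]] with Q = [[1,1],[1,0]].
n = 346 = 101011010₂. Square-and-multiply, entries mod 208:
Q^1 = [[1,1],[1,0]]
Q^2 = (Q^1)² = [[2,1],[1,1]]
Q^5 = (Q^2)²·Q = [[8,5],[5,3]]
Q^10 = (Q^5)² = [[89,55],[55,34]]
Q^21 = (Q^10)²·Q = [[31,130],[130,109]]
Q^43 = (Q^21)²·Q = [[77,181],[181,104]]
Q^86 = (Q^43)² = [[2,105],[105,105]]
Q^173 = (Q^86)²·Q = [[8,5],[5,3]]
Q^346 = (Q^173)² = [[89,55],[55,34]]
F_346 mod 208 = Q^346[0][1] = 55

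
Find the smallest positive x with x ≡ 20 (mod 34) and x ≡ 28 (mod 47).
122

Using Chinese Remainder Theorem:
M = 34 × 47 = 1598
M1 = 47, M2 = 34
y1 = 47^(-1) mod 34 = 21
y2 = 34^(-1) mod 47 = 18
x = (20×47×21 + 28×34×18) mod 1598 = 122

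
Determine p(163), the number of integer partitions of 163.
142798995930

p(n) counts ways to write n as a sum of positive integers (order ignored).
Euler's pentagonal recurrence: p(k) = p(k-1) + p(k-2) - p(k-5) - p(k-7) + p(k-12) + p(k-15) - ... (offsets j(3j∓1)/2, signs ++--, p(0)=1, p(<0)=0).
DP table for k = 0..162: p(0)=1, p(1)=1, p(2)=2, p(3)=3, p(4)=5, p(5)=7, p(6)=11, p(7)=15, p(8)=22, p(9)=30, p(10)=42, p(11)=56, p(12)=77, p(13)=101, p(14)=135, p(15)=176, p(16)=231, p(17)=297, p(18)=385, p(19)=490, p(20)=627, p(21)=792, p(22)=1002, p(23)=1255, p(24)=1575, p(25)=1958, p(26)=2436, p(27)=3010, p(28)=3718, p(29)=4565, p(30)=5604, p(31)=6842, p(32)=8349, p(33)=10143, p(34)=12310, p(35)=14883, p(36)=17977, p(37)=21637, p(38)=26015, p(39)=31185, p(40)=37338, p(41)=44583, p(42)=53174, p(43)=63261, p(44)=75175, p(45)=89134, p(46)=105558, p(47)=124754, p(48)=147273, p(49)=173525, p(50)=204226, p(51)=239943, p(52)=281589, p(53)=329931, p(54)=386155, p(55)=451276, p(56)=526823, p(57)=614154, p(58)=715220, p(59)=831820, p(60)=966467, p(61)=1121505, p(62)=1300156, p(63)=1505499, p(64)=1741630, p(65)=2012558, p(66)=2323520, p(67)=2679689, p(68)=3087735, p(69)=3554345, p(70)=4087968, p(71)=4697205, p(72)=5392783, p(73)=6185689, p(74)=7089500, p(75)=8118264, p(76)=9289091, p(77)=10619863, p(78)=12132164, p(79)=13848650, p(80)=15796476, p(81)=18004327, p(82)=20506255, p(83)=23338469, p(84)=26543660, p(85)=30167357, p(86)=34262962, p(87)=38887673, p(88)=44108109, p(89)=49995925, p(90)=56634173, p(91)=64112359, p(92)=72533807, p(93)=82010177, p(94)=92669720, p(95)=104651419, p(96)=118114304, p(97)=133230930, p(98)=150198136, p(99)=169229875, p(100)=190569292, p(101)=214481126, p(102)=241265379, p(103)=271248950, p(104)=304801365, p(105)=342325709, p(106)=384276336, p(107)=431149389, p(108)=483502844, p(109)=541946240, p(110)=607163746, p(111)=679903203, p(112)=761002156, p(113)=851376628, p(114)=952050665, p(115)=1064144451, p(116)=1188908248, p(117)=1327710076, p(118)=1482074143, p(119)=1653668665, p(120)=1844349560, p(121)=2056148051, p(122)=2291320912, p(123)=2552338241, p(124)=2841940500, p(125)=3163127352, p(126)=3519222692, p(127)=3913864295, p(128)=4351078600, p(129)=4835271870, p(130)=5371315400, p(131)=5964539504, p(132)=6620830889, p(133)=7346629512, p(134)=8149040695, p(135)=9035836076, p(136)=10015581680, p(137)=11097645016, p(138)=12292341831, p(139)=13610949895, p(140)=15065878135, p(141)=16670689208, p(142)=18440293320, p(143)=20390982757, p(144)=22540654445, p(145)=24908858009, p(146)=27517052599, p(147)=30388671978, p(148)=33549419497, p(149)=37027355200, p(150)=40853235313, p(151)=45060624582, p(152)=49686288421, p(153)=54770336324, p(154)=60356673280, p(155)=66493182097, p(156)=73232243759, p(157)=80630964769, p(158)=88751778802, p(159)=97662728555, p(160)=107438159466, p(161)=118159068427, p(162)=129913904637.
Final step: p(163) = p(162) + p(161) - p(158) - p(156) + p(151) + p(148) - p(141) - p(137) + p(128) + p(123) - p(112) - p(106) + p(93) + p(86) - p(71) - p(63) + p(46) + p(37) - p(18) - p(8)
= 129913904637 + 118159068427 - 88751778802 - 73232243759 + 45060624582 + 33549419497 - 16670689208 - 11097645016 + 4351078600 + 2552338241 - 761002156 - 384276336 + 82010177 + 34262962 - 4697205 - 1505499 + 105558 + 21637 - 385 - 22
= 142798995930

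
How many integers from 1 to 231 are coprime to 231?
120

231 = 3 × 7 × 11
φ(n) = n × ∏(1 - 1/p) for each prime p dividing n
φ(231) = 231 × (1 - 1/3) × (1 - 1/7) × (1 - 1/11) = 120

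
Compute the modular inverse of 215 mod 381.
140

gcd(215, 381) = 1, so the inverse exists.
Extended Euclidean algorithm on (381, 215):
381 = 1 × 215 + 166  ⟹  166 = (1)·381 + (-1)·215
215 = 1 × 166 + 49  ⟹  49 = (-1)·381 + (2)·215
166 = 3 × 49 + 19  ⟹  19 = (4)·381 + (-7)·215
49 = 2 × 19 + 11  ⟹  11 = (-9)·381 + (16)·215
19 = 1 × 11 + 8  ⟹  8 = (13)·381 + (-23)·215
11 = 1 × 8 + 3  ⟹  3 = (-22)·381 + (39)·215
8 = 2 × 3 + 2  ⟹  2 = (57)·381 + (-101)·215
3 = 1 × 2 + 1  ⟹  1 = (-79)·381 + (140)·215
So (140)·215 ≡ 1 (mod 381), i.e. 215^(-1) ≡ 140 (mod 381).
Check: 215 × 140 = 30100 ≡ 1 (mod 381)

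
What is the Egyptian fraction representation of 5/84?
1/17 + 1/1428

Greedy algorithm:
5/84: ceiling(84/5) = 17, use 1/17
1/1428: ceiling(1428/1) = 1428, use 1/1428
Result: 5/84 = 1/17 + 1/1428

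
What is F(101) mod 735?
236

Matrix identity: Q^n = [[F_(n+1), F_n], [F_n, F_(n-1)]] with Q = [[1,1],[1,0]].
n = 101 = 1100101₂. Square-and-multiply, entries mod 735:
Q^1 = [[1,1],[1,0]]
Q^3 = (Q^1)²·Q = [[3,2],[2,1]]
Q^6 = (Q^3)² = [[13,8],[8,5]]
Q^12 = (Q^6)² = [[233,144],[144,89]]
Q^25 = (Q^12)²·Q = [[118,55],[55,63]]
Q^50 = (Q^25)² = [[44,400],[400,379]]
Q^101 = (Q^50)²·Q = [[386,236],[236,150]]
F_101 mod 735 = Q^101[0][1] = 236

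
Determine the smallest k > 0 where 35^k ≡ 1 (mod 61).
60

61 is prime, so ord(35) divides φ(61) = 60.
Divisors of 60: 1, 2, 3, 4, 5, 6, 10, 12, 15, 20, 30, 60.
Repeated squaring: 35^1 ≡ 35, 35^2 ≡ 5, 35^4 ≡ 25, 35^8 ≡ 15, 35^16 ≡ 42, 35^32 ≡ 56 (mod 61).
Test 35^d mod 61 for each divisor d in increasing order:
35^1 ≡ 35
35^2 ≡ 5
35^3 = 35^2·35^1 ≡ 53
35^4 ≡ 25
35^5 = 35^4·35^1 ≡ 21
35^6 = 35^4·35^2 ≡ 3
35^10 = 35^8·35^2 ≡ 14
35^12 = 35^8·35^4 ≡ 9
35^15 = 35^8·35^4·35^2·35^1 ≡ 50
35^20 = 35^16·35^4 ≡ 13
35^30 = 35^16·35^8·35^4·35^2 ≡ 60
35^60 = 35^32·35^16·35^8·35^4 ≡ 1  ← first divisor giving 1
The order is 60.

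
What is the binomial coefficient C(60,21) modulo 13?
4

Using Lucas' theorem:
Write n=60 and k=21 in base 13:
n in base 13: [4, 8]
k in base 13: [1, 8]
C(60,21) mod 13 = ∏ C(n_i, k_i) mod 13
Digit binomials (mod 13): C(4,1) = 4; C(8,8) = 1
Product: 4 × 1 = 4 ≡ 4 (mod 13)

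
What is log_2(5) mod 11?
4

Baby-step giant-step with step n = ⌈√11⌉ = 4.
Baby steps 2^j mod 11 (j:value) for j=0..3: 0:1, 1:2, 2:4, 3:8.
Giant-step multiplier: 2^(-4) ≡ 2^(10-4) = 2^6 ≡ 9 (mod 11).
Giant steps γ_i = 5·9^i mod 11: γ_0=5, γ_1=1 (in table at j=0).
x = i·n + j = 1·4 + 0 = 4.
Check: 2^4 ≡ 5 (mod 11).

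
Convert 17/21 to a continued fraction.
[0; 1, 4, 4]

Euclidean algorithm steps:
17 = 0 × 21 + 17
21 = 1 × 17 + 4
17 = 4 × 4 + 1
4 = 4 × 1 + 0
Continued fraction: [0; 1, 4, 4]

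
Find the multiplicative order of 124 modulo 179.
89

179 is prime, so ord(124) divides φ(179) = 178.
Divisors of 178: 1, 2, 89, 178.
Repeated squaring: 124^1 ≡ 124, 124^2 ≡ 161, 124^4 ≡ 145, 124^8 ≡ 82, 124^16 ≡ 101, 124^32 ≡ 177, 124^64 ≡ 4, 124^128 ≡ 16 (mod 179).
Test 124^d mod 179 for each divisor d in increasing order:
124^1 ≡ 124
124^2 ≡ 161
124^89 = 124^64·124^16·124^8·124^1 ≡ 1  ← first divisor giving 1
The order is 89.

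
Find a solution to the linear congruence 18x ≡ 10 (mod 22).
x ≡ 3 (mod 11)

gcd(18, 22) = 2, which divides 10, so solutions exist.
Divide through by 2: 9x ≡ 5 (mod 11).
Find 9^(-1) mod 11 by the extended Euclidean algorithm:
11 = 1 × 9 + 2  ⟹  2 = (1)·11 + (-1)·9
9 = 4 × 2 + 1  ⟹  1 = (-4)·11 + (5)·9
So (5)·9 ≡ 1 (mod 11), i.e. 9^(-1) ≡ 5 (mod 11).
x ≡ 5 × 5 = 25 ≡ 3 (mod 11).
Check: 18 × 3 = 54 ≡ 10 (mod 22).
x ≡ 3 (mod 11), giving 2 solutions mod 22.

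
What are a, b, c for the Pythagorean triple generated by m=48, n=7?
(2255, 672, 2353)

Euclid's formula: a = m² - n², b = 2mn, c = m² + n²
m = 48, n = 7
a = 48² - 7² = 2304 - 49 = 2255
b = 2 × 48 × 7 = 672
c = 48² + 7² = 2304 + 49 = 2353
Verification: 2255² + 672² = 5085025 + 451584 = 5536609 = 2353² ✓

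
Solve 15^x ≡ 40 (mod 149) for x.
61

Baby-step giant-step with step n = ⌈√149⌉ = 13.
Baby steps 15^j mod 149 (j:value) for j=0..12: 0:1, 1:15, 2:76, 3:97, 4:114, 5:71, 6:22, 7:32, 8:33, 9:48, 10:124, 11:72, 12:37.
Giant-step multiplier: 15^(-13) ≡ 15^(148-13) = 15^135 ≡ 109 (mod 149).
Giant steps γ_i = 40·109^i mod 149: γ_0=40, γ_1=39, γ_2=79, γ_3=118, γ_4=48 (in table at j=9).
x = i·n + j = 4·13 + 9 = 61.
Check: 15^61 ≡ 40 (mod 149).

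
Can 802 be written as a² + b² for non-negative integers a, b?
19² + 21² (a=19, b=21)

Factorization: 802 = 2 × 401
By Fermat: n is sum of two squares iff every prime p ≡ 3 (mod 4) appears to even power.
All primes ≡ 3 (mod 4) appear to even power.
Search a = 0, 1, 2, … for 802 - a² a perfect square: first hit at a = 19: 802 - 361 = 441 = 21².
802 = 19² + 21² = 361 + 441 ✓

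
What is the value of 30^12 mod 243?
0

Repeated squaring. Binary of 12 = 1100.
30^1 ≡ 30 (mod 243); 30^2 ≡ 171 (mod 243); 30^4 ≡ 81 (mod 243); 30^8 ≡ 0 (mod 243)
30^12 = 30^4 × 30^8 ≡ 0 (mod 243)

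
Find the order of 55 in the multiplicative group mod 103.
51

103 is prime, so ord(55) divides φ(103) = 102.
Divisors of 102: 1, 2, 3, 6, 17, 34, 51, 102.
Repeated squaring: 55^1 ≡ 55, 55^2 ≡ 38, 55^4 ≡ 2, 55^8 ≡ 4, 55^16 ≡ 16, 55^32 ≡ 50, 55^64 ≡ 28 (mod 103).
Test 55^d mod 103 for each divisor d in increasing order:
55^1 ≡ 55
55^2 ≡ 38
55^3 = 55^2·55^1 ≡ 30
55^6 = 55^4·55^2 ≡ 76
55^17 = 55^16·55^1 ≡ 56
55^34 = 55^32·55^2 ≡ 46
55^51 = 55^32·55^16·55^2·55^1 ≡ 1  ← first divisor giving 1
The order is 51.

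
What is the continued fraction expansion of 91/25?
[3; 1, 1, 1, 3, 2]

Euclidean algorithm steps:
91 = 3 × 25 + 16
25 = 1 × 16 + 9
16 = 1 × 9 + 7
9 = 1 × 7 + 2
7 = 3 × 2 + 1
2 = 2 × 1 + 0
Continued fraction: [3; 1, 1, 1, 3, 2]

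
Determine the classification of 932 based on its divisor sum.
deficient

Proper divisors of 932: sum = 1 + 2 + 4 + 233 + 466 = 706
Since 706 < 932, 932 is deficient.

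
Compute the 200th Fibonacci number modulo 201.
3

Matrix identity: Q^n = [[F_(n+1), F_n], [F_n, F_(n-1)]] with Q = [[1,1],[1,0]].
n = 200 = 11001000₂. Square-and-multiply, entries mod 201:
Q^1 = [[1,1],[1,0]]
Q^3 = (Q^1)²·Q = [[3,2],[2,1]]
Q^6 = (Q^3)² = [[13,8],[8,5]]
Q^12 = (Q^6)² = [[32,144],[144,89]]
Q^25 = (Q^12)²·Q = [[190,52],[52,138]]
Q^50 = (Q^25)² = [[11,172],[172,40]]
Q^100 = (Q^50)² = [[158,129],[129,29]]
Q^200 = (Q^100)² = [[199,3],[3,196]]
F_200 mod 201 = Q^200[0][1] = 3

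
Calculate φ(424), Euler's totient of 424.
208

424 = 2^3 × 53
φ(n) = n × ∏(1 - 1/p) for each prime p dividing n
φ(424) = 424 × (1 - 1/2) × (1 - 1/53) = 208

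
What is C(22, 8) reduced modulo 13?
9

Using Lucas' theorem:
Write n=22 and k=8 in base 13:
n in base 13: [1, 9]
k in base 13: [0, 8]
C(22,8) mod 13 = ∏ C(n_i, k_i) mod 13
Digit binomials (mod 13): C(1,0) = 1; C(9,8) = 9
Product: 1 × 9 = 9 ≡ 9 (mod 13)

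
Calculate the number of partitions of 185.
1071823774337

p(n) counts ways to write n as a sum of positive integers (order ignored).
Euler's pentagonal recurrence: p(k) = p(k-1) + p(k-2) - p(k-5) - p(k-7) + p(k-12) + p(k-15) - ... (offsets j(3j∓1)/2, signs ++--, p(0)=1, p(<0)=0).
DP table for k = 0..184: p(0)=1, p(1)=1, p(2)=2, p(3)=3, p(4)=5, p(5)=7, p(6)=11, p(7)=15, p(8)=22, p(9)=30, p(10)=42, p(11)=56, p(12)=77, p(13)=101, p(14)=135, p(15)=176, p(16)=231, p(17)=297, p(18)=385, p(19)=490, p(20)=627, p(21)=792, p(22)=1002, p(23)=1255, p(24)=1575, p(25)=1958, p(26)=2436, p(27)=3010, p(28)=3718, p(29)=4565, p(30)=5604, p(31)=6842, p(32)=8349, p(33)=10143, p(34)=12310, p(35)=14883, p(36)=17977, p(37)=21637, p(38)=26015, p(39)=31185, p(40)=37338, p(41)=44583, p(42)=53174, p(43)=63261, p(44)=75175, p(45)=89134, p(46)=105558, p(47)=124754, p(48)=147273, p(49)=173525, p(50)=204226, p(51)=239943, p(52)=281589, p(53)=329931, p(54)=386155, p(55)=451276, p(56)=526823, p(57)=614154, p(58)=715220, p(59)=831820, p(60)=966467, p(61)=1121505, p(62)=1300156, p(63)=1505499, p(64)=1741630, p(65)=2012558, p(66)=2323520, p(67)=2679689, p(68)=3087735, p(69)=3554345, p(70)=4087968, p(71)=4697205, p(72)=5392783, p(73)=6185689, p(74)=7089500, p(75)=8118264, p(76)=9289091, p(77)=10619863, p(78)=12132164, p(79)=13848650, p(80)=15796476, p(81)=18004327, p(82)=20506255, p(83)=23338469, p(84)=26543660, p(85)=30167357, p(86)=34262962, p(87)=38887673, p(88)=44108109, p(89)=49995925, p(90)=56634173, p(91)=64112359, p(92)=72533807, p(93)=82010177, p(94)=92669720, p(95)=104651419, p(96)=118114304, p(97)=133230930, p(98)=150198136, p(99)=169229875, p(100)=190569292, p(101)=214481126, p(102)=241265379, p(103)=271248950, p(104)=304801365, p(105)=342325709, p(106)=384276336, p(107)=431149389, p(108)=483502844, p(109)=541946240, p(110)=607163746, p(111)=679903203, p(112)=761002156, p(113)=851376628, p(114)=952050665, p(115)=1064144451, p(116)=1188908248, p(117)=1327710076, p(118)=1482074143, p(119)=1653668665, p(120)=1844349560, p(121)=2056148051, p(122)=2291320912, p(123)=2552338241, p(124)=2841940500, p(125)=3163127352, p(126)=3519222692, p(127)=3913864295, p(128)=4351078600, p(129)=4835271870, p(130)=5371315400, p(131)=5964539504, p(132)=6620830889, p(133)=7346629512, p(134)=8149040695, p(135)=9035836076, p(136)=10015581680, p(137)=11097645016, p(138)=12292341831, p(139)=13610949895, p(140)=15065878135, p(141)=16670689208, p(142)=18440293320, p(143)=20390982757, p(144)=22540654445, p(145)=24908858009, p(146)=27517052599, p(147)=30388671978, p(148)=33549419497, p(149)=37027355200, p(150)=40853235313, p(151)=45060624582, p(152)=49686288421, p(153)=54770336324, p(154)=60356673280, p(155)=66493182097, p(156)=73232243759, p(157)=80630964769, p(158)=88751778802, p(159)=97662728555, p(160)=107438159466, p(161)=118159068427, p(162)=129913904637, p(163)=142798995930, p(164)=156919475295, p(165)=172389800255, p(166)=189334822579, p(167)=207890420102, p(168)=228204732751, p(169)=250438925115, p(170)=274768617130, p(171)=301384802048, p(172)=330495499613, p(173)=362326859895, p(174)=397125074750, p(175)=435157697830, p(176)=476715857290, p(177)=522115831195, p(178)=571701605655, p(179)=625846753120, p(180)=684957390936, p(181)=749474411781, p(182)=819876908323, p(183)=896684817527, p(184)=980462880430.
Final step: p(185) = p(184) + p(183) - p(180) - p(178) + p(173) + p(170) - p(163) - p(159) + p(150) + p(145) - p(134) - p(128) + p(115) + p(108) - p(93) - p(85) + p(68) + p(59) - p(40) - p(30) + p(9)
= 980462880430 + 896684817527 - 684957390936 - 571701605655 + 362326859895 + 274768617130 - 142798995930 - 97662728555 + 40853235313 + 24908858009 - 8149040695 - 4351078600 + 1064144451 + 483502844 - 82010177 - 30167357 + 3087735 + 831820 - 37338 - 5604 + 30
= 1071823774337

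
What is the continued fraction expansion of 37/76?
[0; 2, 18, 2]

Euclidean algorithm steps:
37 = 0 × 76 + 37
76 = 2 × 37 + 2
37 = 18 × 2 + 1
2 = 2 × 1 + 0
Continued fraction: [0; 2, 18, 2]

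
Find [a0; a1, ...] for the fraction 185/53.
[3; 2, 26]

Euclidean algorithm steps:
185 = 3 × 53 + 26
53 = 2 × 26 + 1
26 = 26 × 1 + 0
Continued fraction: [3; 2, 26]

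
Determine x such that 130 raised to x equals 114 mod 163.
59

Baby-step giant-step with step n = ⌈√163⌉ = 13.
Baby steps 130^j mod 163 (j:value) for j=0..12: 0:1, 1:130, 2:111, 3:86, 4:96, 5:92, 6:61, 7:106, 8:88, 9:30, 10:151, 11:70, 12:135.
Giant-step multiplier: 130^(-13) ≡ 130^(162-13) = 130^149 ≡ 3 (mod 163).
Giant steps γ_i = 114·3^i mod 163: γ_0=114, γ_1=16, γ_2=48, γ_3=144, γ_4=106 (in table at j=7).
x = i·n + j = 4·13 + 7 = 59.
Check: 130^59 ≡ 114 (mod 163).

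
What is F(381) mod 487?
430

Matrix identity: Q^n = [[F_(n+1), F_n], [F_n, F_(n-1)]] with Q = [[1,1],[1,0]].
n = 381 = 101111101₂. Square-and-multiply, entries mod 487:
Q^1 = [[1,1],[1,0]]
Q^2 = (Q^1)² = [[2,1],[1,1]]
Q^5 = (Q^2)²·Q = [[8,5],[5,3]]
Q^11 = (Q^5)²·Q = [[144,89],[89,55]]
Q^23 = (Q^11)²·Q = [[103,411],[411,179]]
Q^47 = (Q^23)²·Q = [[310,314],[314,483]]
Q^95 = (Q^47)²·Q = [[41,383],[383,145]]
Q^190 = (Q^95)² = [[322,136],[136,186]]
Q^381 = (Q^190)²·Q = [[364,430],[430,421]]
F_381 mod 487 = Q^381[0][1] = 430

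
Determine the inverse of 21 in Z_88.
21

gcd(21, 88) = 1, so the inverse exists.
Extended Euclidean algorithm on (88, 21):
88 = 4 × 21 + 4  ⟹  4 = (1)·88 + (-4)·21
21 = 5 × 4 + 1  ⟹  1 = (-5)·88 + (21)·21
So (21)·21 ≡ 1 (mod 88), i.e. 21^(-1) ≡ 21 (mod 88).
Check: 21 × 21 = 441 ≡ 1 (mod 88)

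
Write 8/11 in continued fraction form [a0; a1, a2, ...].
[0; 1, 2, 1, 2]

Euclidean algorithm steps:
8 = 0 × 11 + 8
11 = 1 × 8 + 3
8 = 2 × 3 + 2
3 = 1 × 2 + 1
2 = 2 × 1 + 0
Continued fraction: [0; 1, 2, 1, 2]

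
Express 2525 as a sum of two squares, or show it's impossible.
5² + 50² (a=5, b=50)

Factorization: 2525 = 5^2 × 101
By Fermat: n is sum of two squares iff every prime p ≡ 3 (mod 4) appears to even power.
All primes ≡ 3 (mod 4) appear to even power.
Search a = 0, 1, 2, … for 2525 - a² a perfect square: first hit at a = 5: 2525 - 25 = 2500 = 50².
2525 = 5² + 50² = 25 + 2500 ✓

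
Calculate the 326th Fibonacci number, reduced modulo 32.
9

Matrix identity: Q^n = [[F_(n+1), F_n], [F_n, F_(n-1)]] with Q = [[1,1],[1,0]].
n = 326 = 101000110₂. Square-and-multiply, entries mod 32:
Q^1 = [[1,1],[1,0]]
Q^2 = (Q^1)² = [[2,1],[1,1]]
Q^5 = (Q^2)²·Q = [[8,5],[5,3]]
Q^10 = (Q^5)² = [[25,23],[23,2]]
Q^20 = (Q^10)² = [[2,13],[13,21]]
Q^40 = (Q^20)² = [[13,11],[11,2]]
Q^81 = (Q^40)²·Q = [[7,2],[2,5]]
Q^163 = (Q^81)²·Q = [[13,21],[21,24]]
Q^326 = (Q^163)² = [[2,9],[9,25]]
F_326 mod 32 = Q^326[0][1] = 9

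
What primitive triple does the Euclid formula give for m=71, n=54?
(2125, 7668, 7957)

Euclid's formula: a = m² - n², b = 2mn, c = m² + n²
m = 71, n = 54
a = 71² - 54² = 5041 - 2916 = 2125
b = 2 × 71 × 54 = 7668
c = 71² + 54² = 5041 + 2916 = 7957
Verification: 2125² + 7668² = 4515625 + 58798224 = 63313849 = 7957² ✓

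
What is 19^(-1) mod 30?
19

gcd(19, 30) = 1, so the inverse exists.
Extended Euclidean algorithm on (30, 19):
30 = 1 × 19 + 11  ⟹  11 = (1)·30 + (-1)·19
19 = 1 × 11 + 8  ⟹  8 = (-1)·30 + (2)·19
11 = 1 × 8 + 3  ⟹  3 = (2)·30 + (-3)·19
8 = 2 × 3 + 2  ⟹  2 = (-5)·30 + (8)·19
3 = 1 × 2 + 1  ⟹  1 = (7)·30 + (-11)·19
So (-11)·19 ≡ 1 (mod 30), i.e. 19^(-1) ≡ -11 ≡ 19 (mod 30).
Check: 19 × 19 = 361 ≡ 1 (mod 30)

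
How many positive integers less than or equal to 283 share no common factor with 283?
282

283 = 283
φ(n) = n × ∏(1 - 1/p) for each prime p dividing n
φ(283) = 283 × (1 - 1/283) = 282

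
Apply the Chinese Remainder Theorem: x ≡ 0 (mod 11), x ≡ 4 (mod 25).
154

Using Chinese Remainder Theorem:
M = 11 × 25 = 275
M1 = 25, M2 = 11
y1 = 25^(-1) mod 11 = 4
y2 = 11^(-1) mod 25 = 16
x = (0×25×4 + 4×11×16) mod 275 = 154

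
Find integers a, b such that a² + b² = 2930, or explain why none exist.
11² + 53² (a=11, b=53)

Factorization: 2930 = 2 × 5 × 293
By Fermat: n is sum of two squares iff every prime p ≡ 3 (mod 4) appears to even power.
All primes ≡ 3 (mod 4) appear to even power.
Search a = 0, 1, 2, … for 2930 - a² a perfect square: first hit at a = 11: 2930 - 121 = 2809 = 53².
2930 = 11² + 53² = 121 + 2809 ✓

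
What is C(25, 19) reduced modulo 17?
11

Using Lucas' theorem:
Write n=25 and k=19 in base 17:
n in base 17: [1, 8]
k in base 17: [1, 2]
C(25,19) mod 17 = ∏ C(n_i, k_i) mod 17
Digit binomials (mod 17): C(1,1) = 1; C(8,2) = 28 ≡ 11
Product: 1 × 11 = 11 ≡ 11 (mod 17)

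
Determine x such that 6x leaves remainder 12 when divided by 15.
x ≡ 2 (mod 5)

gcd(6, 15) = 3, which divides 12, so solutions exist.
Divide through by 3: 2x ≡ 4 (mod 5).
Find 2^(-1) mod 5 by the extended Euclidean algorithm:
5 = 2 × 2 + 1  ⟹  1 = (1)·5 + (-2)·2
So (-2)·2 ≡ 1 (mod 5), i.e. 2^(-1) ≡ -2 ≡ 3 (mod 5).
x ≡ 3 × 4 = 12 ≡ 2 (mod 5).
Check: 6 × 2 = 12 ≡ 12 (mod 15).
x ≡ 2 (mod 5), giving 3 solutions mod 15.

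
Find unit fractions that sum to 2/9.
1/5 + 1/45

Greedy algorithm:
2/9: ceiling(9/2) = 5, use 1/5
1/45: ceiling(45/1) = 45, use 1/45
Result: 2/9 = 1/5 + 1/45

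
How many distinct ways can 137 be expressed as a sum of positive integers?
11097645016

p(n) counts ways to write n as a sum of positive integers (order ignored).
Euler's pentagonal recurrence: p(k) = p(k-1) + p(k-2) - p(k-5) - p(k-7) + p(k-12) + p(k-15) - ... (offsets j(3j∓1)/2, signs ++--, p(0)=1, p(<0)=0).
DP table for k = 0..136: p(0)=1, p(1)=1, p(2)=2, p(3)=3, p(4)=5, p(5)=7, p(6)=11, p(7)=15, p(8)=22, p(9)=30, p(10)=42, p(11)=56, p(12)=77, p(13)=101, p(14)=135, p(15)=176, p(16)=231, p(17)=297, p(18)=385, p(19)=490, p(20)=627, p(21)=792, p(22)=1002, p(23)=1255, p(24)=1575, p(25)=1958, p(26)=2436, p(27)=3010, p(28)=3718, p(29)=4565, p(30)=5604, p(31)=6842, p(32)=8349, p(33)=10143, p(34)=12310, p(35)=14883, p(36)=17977, p(37)=21637, p(38)=26015, p(39)=31185, p(40)=37338, p(41)=44583, p(42)=53174, p(43)=63261, p(44)=75175, p(45)=89134, p(46)=105558, p(47)=124754, p(48)=147273, p(49)=173525, p(50)=204226, p(51)=239943, p(52)=281589, p(53)=329931, p(54)=386155, p(55)=451276, p(56)=526823, p(57)=614154, p(58)=715220, p(59)=831820, p(60)=966467, p(61)=1121505, p(62)=1300156, p(63)=1505499, p(64)=1741630, p(65)=2012558, p(66)=2323520, p(67)=2679689, p(68)=3087735, p(69)=3554345, p(70)=4087968, p(71)=4697205, p(72)=5392783, p(73)=6185689, p(74)=7089500, p(75)=8118264, p(76)=9289091, p(77)=10619863, p(78)=12132164, p(79)=13848650, p(80)=15796476, p(81)=18004327, p(82)=20506255, p(83)=23338469, p(84)=26543660, p(85)=30167357, p(86)=34262962, p(87)=38887673, p(88)=44108109, p(89)=49995925, p(90)=56634173, p(91)=64112359, p(92)=72533807, p(93)=82010177, p(94)=92669720, p(95)=104651419, p(96)=118114304, p(97)=133230930, p(98)=150198136, p(99)=169229875, p(100)=190569292, p(101)=214481126, p(102)=241265379, p(103)=271248950, p(104)=304801365, p(105)=342325709, p(106)=384276336, p(107)=431149389, p(108)=483502844, p(109)=541946240, p(110)=607163746, p(111)=679903203, p(112)=761002156, p(113)=851376628, p(114)=952050665, p(115)=1064144451, p(116)=1188908248, p(117)=1327710076, p(118)=1482074143, p(119)=1653668665, p(120)=1844349560, p(121)=2056148051, p(122)=2291320912, p(123)=2552338241, p(124)=2841940500, p(125)=3163127352, p(126)=3519222692, p(127)=3913864295, p(128)=4351078600, p(129)=4835271870, p(130)=5371315400, p(131)=5964539504, p(132)=6620830889, p(133)=7346629512, p(134)=8149040695, p(135)=9035836076, p(136)=10015581680.
Final step: p(137) = p(136) + p(135) - p(132) - p(130) + p(125) + p(122) - p(115) - p(111) + p(102) + p(97) - p(86) - p(80) + p(67) + p(60) - p(45) - p(37) + p(20) + p(11)
= 10015581680 + 9035836076 - 6620830889 - 5371315400 + 3163127352 + 2291320912 - 1064144451 - 679903203 + 241265379 + 133230930 - 34262962 - 15796476 + 2679689 + 966467 - 89134 - 21637 + 627 + 56
= 11097645016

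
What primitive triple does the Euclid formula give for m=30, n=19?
(539, 1140, 1261)

Euclid's formula: a = m² - n², b = 2mn, c = m² + n²
m = 30, n = 19
a = 30² - 19² = 900 - 361 = 539
b = 2 × 30 × 19 = 1140
c = 30² + 19² = 900 + 361 = 1261
Verification: 539² + 1140² = 290521 + 1299600 = 1590121 = 1261² ✓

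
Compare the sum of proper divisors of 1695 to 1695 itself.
deficient

Proper divisors of 1695: sum = 1 + 3 + 5 + 15 + 113 + 339 + 565 = 1041
Since 1041 < 1695, 1695 is deficient.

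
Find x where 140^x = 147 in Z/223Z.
35

Baby-step giant-step with step n = ⌈√223⌉ = 15.
Baby steps 140^j mod 223 (j:value) for j=0..14: 0:1, 1:140, 2:199, 3:208, 4:130, 5:137, 6:2, 7:57, 8:175, 9:193, 10:37, 11:51, 12:4, 13:114, 14:127.
Giant-step multiplier: 140^(-15) ≡ 140^(222-15) = 140^207 ≡ 26 (mod 223).
Giant steps γ_i = 147·26^i mod 223: γ_0=147, γ_1=31, γ_2=137 (in table at j=5).
x = i·n + j = 2·15 + 5 = 35.
Check: 140^35 ≡ 147 (mod 223).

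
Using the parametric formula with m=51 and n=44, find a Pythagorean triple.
(665, 4488, 4537)

Euclid's formula: a = m² - n², b = 2mn, c = m² + n²
m = 51, n = 44
a = 51² - 44² = 2601 - 1936 = 665
b = 2 × 51 × 44 = 4488
c = 51² + 44² = 2601 + 1936 = 4537
Verification: 665² + 4488² = 442225 + 20142144 = 20584369 = 4537² ✓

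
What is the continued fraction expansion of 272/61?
[4; 2, 5, 1, 1, 2]

Euclidean algorithm steps:
272 = 4 × 61 + 28
61 = 2 × 28 + 5
28 = 5 × 5 + 3
5 = 1 × 3 + 2
3 = 1 × 2 + 1
2 = 2 × 1 + 0
Continued fraction: [4; 2, 5, 1, 1, 2]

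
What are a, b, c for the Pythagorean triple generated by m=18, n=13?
(155, 468, 493)

Euclid's formula: a = m² - n², b = 2mn, c = m² + n²
m = 18, n = 13
a = 18² - 13² = 324 - 169 = 155
b = 2 × 18 × 13 = 468
c = 18² + 13² = 324 + 169 = 493
Verification: 155² + 468² = 24025 + 219024 = 243049 = 493² ✓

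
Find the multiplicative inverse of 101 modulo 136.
101

gcd(101, 136) = 1, so the inverse exists.
Extended Euclidean algorithm on (136, 101):
136 = 1 × 101 + 35  ⟹  35 = (1)·136 + (-1)·101
101 = 2 × 35 + 31  ⟹  31 = (-2)·136 + (3)·101
35 = 1 × 31 + 4  ⟹  4 = (3)·136 + (-4)·101
31 = 7 × 4 + 3  ⟹  3 = (-23)·136 + (31)·101
4 = 1 × 3 + 1  ⟹  1 = (26)·136 + (-35)·101
So (-35)·101 ≡ 1 (mod 136), i.e. 101^(-1) ≡ -35 ≡ 101 (mod 136).
Check: 101 × 101 = 10201 ≡ 1 (mod 136)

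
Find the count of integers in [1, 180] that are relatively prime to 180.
48

180 = 2^2 × 3^2 × 5
φ(n) = n × ∏(1 - 1/p) for each prime p dividing n
φ(180) = 180 × (1 - 1/2) × (1 - 1/3) × (1 - 1/5) = 48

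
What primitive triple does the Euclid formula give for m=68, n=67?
(135, 9112, 9113)

Euclid's formula: a = m² - n², b = 2mn, c = m² + n²
m = 68, n = 67
a = 68² - 67² = 4624 - 4489 = 135
b = 2 × 68 × 67 = 9112
c = 68² + 67² = 4624 + 4489 = 9113
Verification: 135² + 9112² = 18225 + 83028544 = 83046769 = 9113² ✓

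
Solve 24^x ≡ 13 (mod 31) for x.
17

Baby-step giant-step with step n = ⌈√31⌉ = 6.
Baby steps 24^j mod 31 (j:value) for j=0..5: 0:1, 1:24, 2:18, 3:29, 4:14, 5:26.
Giant-step multiplier: 24^(-6) ≡ 24^(30-6) = 24^24 ≡ 8 (mod 31).
Giant steps γ_i = 13·8^i mod 31: γ_0=13, γ_1=11, γ_2=26 (in table at j=5).
x = i·n + j = 2·6 + 5 = 17.
Check: 24^17 ≡ 13 (mod 31).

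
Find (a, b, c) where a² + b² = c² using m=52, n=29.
(1863, 3016, 3545)

Euclid's formula: a = m² - n², b = 2mn, c = m² + n²
m = 52, n = 29
a = 52² - 29² = 2704 - 841 = 1863
b = 2 × 52 × 29 = 3016
c = 52² + 29² = 2704 + 841 = 3545
Verification: 1863² + 3016² = 3470769 + 9096256 = 12567025 = 3545² ✓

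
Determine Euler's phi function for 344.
168

344 = 2^3 × 43
φ(n) = n × ∏(1 - 1/p) for each prime p dividing n
φ(344) = 344 × (1 - 1/2) × (1 - 1/43) = 168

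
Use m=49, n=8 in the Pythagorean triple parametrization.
(2337, 784, 2465)

Euclid's formula: a = m² - n², b = 2mn, c = m² + n²
m = 49, n = 8
a = 49² - 8² = 2401 - 64 = 2337
b = 2 × 49 × 8 = 784
c = 49² + 8² = 2401 + 64 = 2465
Verification: 2337² + 784² = 5461569 + 614656 = 6076225 = 2465² ✓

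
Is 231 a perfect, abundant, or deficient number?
deficient

Proper divisors of 231: sum = 1 + 3 + 7 + 11 + 21 + 33 + 77 = 153
Since 153 < 231, 231 is deficient.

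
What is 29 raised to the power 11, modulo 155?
29

Repeated squaring. Binary of 11 = 1011.
29^1 ≡ 29 (mod 155); 29^2 ≡ 66 (mod 155); 29^4 ≡ 16 (mod 155); 29^8 ≡ 101 (mod 155)
29^11 = 29^1 × 29^2 × 29^8 ≡ 29 (mod 155)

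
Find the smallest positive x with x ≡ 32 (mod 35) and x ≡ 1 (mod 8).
137

Using Chinese Remainder Theorem:
M = 35 × 8 = 280
M1 = 8, M2 = 35
y1 = 8^(-1) mod 35 = 22
y2 = 35^(-1) mod 8 = 3
x = (32×8×22 + 1×35×3) mod 280 = 137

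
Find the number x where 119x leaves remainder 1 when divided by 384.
71

gcd(119, 384) = 1, so the inverse exists.
Extended Euclidean algorithm on (384, 119):
384 = 3 × 119 + 27  ⟹  27 = (1)·384 + (-3)·119
119 = 4 × 27 + 11  ⟹  11 = (-4)·384 + (13)·119
27 = 2 × 11 + 5  ⟹  5 = (9)·384 + (-29)·119
11 = 2 × 5 + 1  ⟹  1 = (-22)·384 + (71)·119
So (71)·119 ≡ 1 (mod 384), i.e. 119^(-1) ≡ 71 (mod 384).
Check: 119 × 71 = 8449 ≡ 1 (mod 384)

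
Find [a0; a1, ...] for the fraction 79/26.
[3; 26]

Euclidean algorithm steps:
79 = 3 × 26 + 1
26 = 26 × 1 + 0
Continued fraction: [3; 26]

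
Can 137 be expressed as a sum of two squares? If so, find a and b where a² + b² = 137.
4² + 11² (a=4, b=11)

Factorization: 137 = 137
By Fermat: n is sum of two squares iff every prime p ≡ 3 (mod 4) appears to even power.
All primes ≡ 3 (mod 4) appear to even power.
Search a = 0, 1, 2, … for 137 - a² a perfect square: first hit at a = 4: 137 - 16 = 121 = 11².
137 = 4² + 11² = 16 + 121 ✓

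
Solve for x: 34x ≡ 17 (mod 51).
x ≡ 2 (mod 3)

gcd(34, 51) = 17, which divides 17, so solutions exist.
Divide through by 17: 2x ≡ 1 (mod 3).
Find 2^(-1) mod 3 by the extended Euclidean algorithm:
3 = 1 × 2 + 1  ⟹  1 = (1)·3 + (-1)·2
So (-1)·2 ≡ 1 (mod 3), i.e. 2^(-1) ≡ -1 ≡ 2 (mod 3).
x ≡ 2 × 1 = 2 ≡ 2 (mod 3).
Check: 34 × 2 = 68 ≡ 17 (mod 51).
x ≡ 2 (mod 3), giving 17 solutions mod 51.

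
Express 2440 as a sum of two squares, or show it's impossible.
18² + 46² (a=18, b=46)

Factorization: 2440 = 2^3 × 5 × 61
By Fermat: n is sum of two squares iff every prime p ≡ 3 (mod 4) appears to even power.
All primes ≡ 3 (mod 4) appear to even power.
Search a = 0, 1, 2, … for 2440 - a² a perfect square: first hit at a = 18: 2440 - 324 = 2116 = 46².
2440 = 18² + 46² = 324 + 2116 ✓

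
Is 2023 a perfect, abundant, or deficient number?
deficient

Proper divisors of 2023: sum = 1 + 7 + 17 + 119 + 289 = 433
Since 433 < 2023, 2023 is deficient.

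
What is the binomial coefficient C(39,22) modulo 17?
2

Using Lucas' theorem:
Write n=39 and k=22 in base 17:
n in base 17: [2, 5]
k in base 17: [1, 5]
C(39,22) mod 17 = ∏ C(n_i, k_i) mod 17
Digit binomials (mod 17): C(2,1) = 2; C(5,5) = 1
Product: 2 × 1 = 2 ≡ 2 (mod 17)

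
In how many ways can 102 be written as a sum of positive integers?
241265379

p(n) counts ways to write n as a sum of positive integers (order ignored).
Euler's pentagonal recurrence: p(k) = p(k-1) + p(k-2) - p(k-5) - p(k-7) + p(k-12) + p(k-15) - ... (offsets j(3j∓1)/2, signs ++--, p(0)=1, p(<0)=0).
DP table for k = 0..101: p(0)=1, p(1)=1, p(2)=2, p(3)=3, p(4)=5, p(5)=7, p(6)=11, p(7)=15, p(8)=22, p(9)=30, p(10)=42, p(11)=56, p(12)=77, p(13)=101, p(14)=135, p(15)=176, p(16)=231, p(17)=297, p(18)=385, p(19)=490, p(20)=627, p(21)=792, p(22)=1002, p(23)=1255, p(24)=1575, p(25)=1958, p(26)=2436, p(27)=3010, p(28)=3718, p(29)=4565, p(30)=5604, p(31)=6842, p(32)=8349, p(33)=10143, p(34)=12310, p(35)=14883, p(36)=17977, p(37)=21637, p(38)=26015, p(39)=31185, p(40)=37338, p(41)=44583, p(42)=53174, p(43)=63261, p(44)=75175, p(45)=89134, p(46)=105558, p(47)=124754, p(48)=147273, p(49)=173525, p(50)=204226, p(51)=239943, p(52)=281589, p(53)=329931, p(54)=386155, p(55)=451276, p(56)=526823, p(57)=614154, p(58)=715220, p(59)=831820, p(60)=966467, p(61)=1121505, p(62)=1300156, p(63)=1505499, p(64)=1741630, p(65)=2012558, p(66)=2323520, p(67)=2679689, p(68)=3087735, p(69)=3554345, p(70)=4087968, p(71)=4697205, p(72)=5392783, p(73)=6185689, p(74)=7089500, p(75)=8118264, p(76)=9289091, p(77)=10619863, p(78)=12132164, p(79)=13848650, p(80)=15796476, p(81)=18004327, p(82)=20506255, p(83)=23338469, p(84)=26543660, p(85)=30167357, p(86)=34262962, p(87)=38887673, p(88)=44108109, p(89)=49995925, p(90)=56634173, p(91)=64112359, p(92)=72533807, p(93)=82010177, p(94)=92669720, p(95)=104651419, p(96)=118114304, p(97)=133230930, p(98)=150198136, p(99)=169229875, p(100)=190569292, p(101)=214481126.
Final step: p(102) = p(101) + p(100) - p(97) - p(95) + p(90) + p(87) - p(80) - p(76) + p(67) + p(62) - p(51) - p(45) + p(32) + p(25) - p(10) - p(2)
= 214481126 + 190569292 - 133230930 - 104651419 + 56634173 + 38887673 - 15796476 - 9289091 + 2679689 + 1300156 - 239943 - 89134 + 8349 + 1958 - 42 - 2
= 241265379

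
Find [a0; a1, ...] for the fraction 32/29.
[1; 9, 1, 2]

Euclidean algorithm steps:
32 = 1 × 29 + 3
29 = 9 × 3 + 2
3 = 1 × 2 + 1
2 = 2 × 1 + 0
Continued fraction: [1; 9, 1, 2]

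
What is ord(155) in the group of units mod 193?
192

193 is prime, so ord(155) divides φ(193) = 192.
Divisors of 192: 1, 2, 3, 4, 6, 8, 12, 16, 24, 32, 48, 64, 96, 192.
Repeated squaring: 155^1 ≡ 155, 155^2 ≡ 93, 155^4 ≡ 157, 155^8 ≡ 138, 155^16 ≡ 130, 155^32 ≡ 109, 155^64 ≡ 108, 155^128 ≡ 84 (mod 193).
Test 155^d mod 193 for each divisor d in increasing order:
155^1 ≡ 155
155^2 ≡ 93
155^3 = 155^2·155^1 ≡ 133
155^4 ≡ 157
155^6 = 155^4·155^2 ≡ 126
155^8 ≡ 138
155^12 = 155^8·155^4 ≡ 50
155^16 ≡ 130
155^24 = 155^16·155^8 ≡ 184
155^32 ≡ 109
155^48 = 155^32·155^16 ≡ 81
155^64 ≡ 108
155^96 = 155^64·155^32 ≡ 192
155^192 = 155^128·155^64 ≡ 1  ← first divisor giving 1
The order is 192.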